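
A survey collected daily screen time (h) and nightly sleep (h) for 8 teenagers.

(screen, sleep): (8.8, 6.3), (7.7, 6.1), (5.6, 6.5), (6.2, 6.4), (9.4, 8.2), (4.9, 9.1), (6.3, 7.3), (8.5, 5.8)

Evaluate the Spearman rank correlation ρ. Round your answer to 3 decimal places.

-0.357

Rank screen: 7, 5, 2, 3, 8, 1, 4, 6
Rank sleep: 3, 2, 5, 4, 7, 8, 6, 1
d = rank(screen) − rank(sleep): 4, 3, -3, -1, 1, -7, -2, 5; Σd² = 114
ρ = 1 − 6Σd² / [n(n²−1)] = 1 − 6×114 / (8×63) = 1 − 684/504 ≈ -0.357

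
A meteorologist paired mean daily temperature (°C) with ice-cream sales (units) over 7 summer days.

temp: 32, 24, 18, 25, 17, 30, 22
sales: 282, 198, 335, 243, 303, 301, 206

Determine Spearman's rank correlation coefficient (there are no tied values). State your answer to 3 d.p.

-0.321

Rank temp: 7, 4, 2, 5, 1, 6, 3
Rank sales: 4, 1, 7, 3, 6, 5, 2
d = rank(temp) − rank(sales): 3, 3, -5, 2, -5, 1, 1; Σd² = 74
ρ = 1 − 6Σd² / [n(n²−1)] = 1 − 6×74 / (7×48) = 1 − 444/336 ≈ -0.321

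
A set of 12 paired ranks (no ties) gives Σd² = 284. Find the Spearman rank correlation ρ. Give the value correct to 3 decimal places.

0.007

ρ = 1 − 6Σd² / [n(n²−1)] = 1 − 6×284 / (12×143)
  = 1 − 1704/1716 = 1 − 0.9930 ≈ 0.007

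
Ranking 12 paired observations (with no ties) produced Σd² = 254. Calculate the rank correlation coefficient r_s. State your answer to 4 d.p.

ρ = 1 − 6Σd² / [n(n²−1)] = 1 − 6×254 / (12×143)
  = 1 − 1524/1716 = 1 − 0.88811 ≈ 0.1119

0.1119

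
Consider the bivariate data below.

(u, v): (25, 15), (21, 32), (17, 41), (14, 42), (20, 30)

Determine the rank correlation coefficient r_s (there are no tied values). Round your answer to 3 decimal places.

Rank u: 5, 4, 2, 1, 3
Rank v: 1, 3, 4, 5, 2
d = rank(u) − rank(v): 4, 1, -2, -4, 1; Σd² = 38
ρ = 1 − 6Σd² / [n(n²−1)] = 1 − 6×38 / (5×24) = 1 − 228/120 ≈ -0.900

-0.900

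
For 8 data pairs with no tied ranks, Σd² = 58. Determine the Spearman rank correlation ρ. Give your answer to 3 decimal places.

ρ = 1 − 6Σd² / [n(n²−1)] = 1 − 6×58 / (8×63)
  = 1 − 348/504 = 1 − 0.6905 ≈ 0.310

0.310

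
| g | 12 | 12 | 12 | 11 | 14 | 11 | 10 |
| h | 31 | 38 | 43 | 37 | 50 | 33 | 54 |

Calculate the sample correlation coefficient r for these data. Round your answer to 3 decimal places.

n = 7, Σg = 82, Σh = 286, Σg² = 970, Σh² = 12128, Σgh = 3354
nΣgh − ΣgΣh = 23478 − 23452 = 26
nΣg² − (Σg)² = 6790 − 6724 = 66; nΣh² − (Σh)² = 84896 − 81796 = 3100
r = 26 / √(66 × 3100) = 26 / 452.3273 ≈ 0.057

0.057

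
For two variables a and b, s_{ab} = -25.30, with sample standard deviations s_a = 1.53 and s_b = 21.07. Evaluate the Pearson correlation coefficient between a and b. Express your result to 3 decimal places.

r = Cov(a,b) / (s_a · s_b) = -25.30 / (1.53 × 21.07)
  = -25.30 / 32.2371 ≈ -0.785

-0.785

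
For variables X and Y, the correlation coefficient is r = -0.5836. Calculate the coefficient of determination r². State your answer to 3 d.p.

0.341

r² = (-0.5836)² = 0.341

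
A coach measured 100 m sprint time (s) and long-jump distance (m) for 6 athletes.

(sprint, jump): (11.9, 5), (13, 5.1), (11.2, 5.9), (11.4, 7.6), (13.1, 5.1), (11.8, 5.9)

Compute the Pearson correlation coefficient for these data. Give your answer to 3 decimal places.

n = 6, Σx = 72.4, Σy = 34.6, Σx² = 876.86, Σy² = 204.4, Σxy = 414.95
nΣxy − ΣxΣy = 2489.7 − 2505.04 = -15.34
nΣx² − (Σx)² = 5261.16 − 5241.76 = 19.4; nΣy² − (Σy)² = 1226.4 − 1197.16 = 29.24
r = -15.34 / √(19.4 × 29.24) = -15.34 / 23.8171 ≈ -0.644

-0.644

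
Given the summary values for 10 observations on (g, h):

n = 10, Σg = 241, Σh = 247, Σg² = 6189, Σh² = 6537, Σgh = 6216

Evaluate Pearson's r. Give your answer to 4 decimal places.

0.6460

r = (nΣgh − ΣgΣh) / √[(nΣg² − (Σg)²)(nΣh² − (Σh)²)]
Numerator: 10×6216 − 241×247 = 2633
Denominator: √[(61890 − 58081)(65370 − 61009)] = √[3809 × 4361] = 4075.6655
r = 2633 / 4075.6655 ≈ 0.6460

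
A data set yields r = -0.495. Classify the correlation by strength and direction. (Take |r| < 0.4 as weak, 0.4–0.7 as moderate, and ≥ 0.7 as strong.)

r = -0.495 < 0 so the relationship is negative.
|r| = 0.495, which falls in the moderate range.

moderate negative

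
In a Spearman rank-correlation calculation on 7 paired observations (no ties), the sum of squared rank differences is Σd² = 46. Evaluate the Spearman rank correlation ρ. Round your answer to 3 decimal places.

0.179

ρ = 1 − 6Σd² / [n(n²−1)] = 1 − 6×46 / (7×48)
  = 1 − 276/336 = 1 − 0.8214 ≈ 0.179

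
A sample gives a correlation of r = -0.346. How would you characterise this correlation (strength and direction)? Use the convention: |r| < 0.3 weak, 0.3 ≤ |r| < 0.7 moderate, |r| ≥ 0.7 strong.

moderate negative

r = -0.346 < 0 so the relationship is negative.
|r| = 0.346, which falls in the moderate range.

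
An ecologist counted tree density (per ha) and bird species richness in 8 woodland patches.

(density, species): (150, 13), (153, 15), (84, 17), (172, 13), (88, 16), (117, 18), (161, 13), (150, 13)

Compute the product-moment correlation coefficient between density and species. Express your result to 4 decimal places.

-0.8058

n = 8, Σx = 1075, Σy = 118, Σx² = 152403, Σy² = 1770, Σxy = 15466
nΣxy − ΣxΣy = 123728 − 126850 = -3122
nΣx² − (Σx)² = 1219224 − 1155625 = 63599; nΣy² − (Σy)² = 14160 − 13924 = 236
r = -3122 / √(63599 × 236) = -3122 / 3874.1920 ≈ -0.8058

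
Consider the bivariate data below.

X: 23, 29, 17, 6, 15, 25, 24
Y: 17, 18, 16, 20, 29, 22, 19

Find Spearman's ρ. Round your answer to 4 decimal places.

-0.1786

Rank X: 4, 7, 3, 1, 2, 6, 5
Rank Y: 2, 3, 1, 5, 7, 6, 4
d = rank(X) − rank(Y): 2, 4, 2, -4, -5, 0, 1; Σd² = 66
ρ = 1 − 6Σd² / [n(n²−1)] = 1 − 6×66 / (7×48) = 1 − 396/336 ≈ -0.1786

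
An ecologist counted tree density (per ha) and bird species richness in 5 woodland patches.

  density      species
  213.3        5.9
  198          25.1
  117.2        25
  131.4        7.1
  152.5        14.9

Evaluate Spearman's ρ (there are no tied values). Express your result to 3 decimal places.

Rank density: 5, 4, 1, 2, 3
Rank species: 1, 5, 4, 2, 3
d = rank(density) − rank(species): 4, -1, -3, 0, 0; Σd² = 26
ρ = 1 − 6Σd² / [n(n²−1)] = 1 − 6×26 / (5×24) = 1 − 156/120 ≈ -0.300

-0.300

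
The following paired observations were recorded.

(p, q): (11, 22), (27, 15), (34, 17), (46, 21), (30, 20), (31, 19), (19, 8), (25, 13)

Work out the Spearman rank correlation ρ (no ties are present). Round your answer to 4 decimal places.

Rank p: 1, 4, 7, 8, 5, 6, 2, 3
Rank q: 8, 3, 4, 7, 6, 5, 1, 2
d = rank(p) − rank(q): -7, 1, 3, 1, -1, 1, 1, 1; Σd² = 64
ρ = 1 − 6Σd² / [n(n²−1)] = 1 − 6×64 / (8×63) = 1 − 384/504 ≈ 0.2381

0.2381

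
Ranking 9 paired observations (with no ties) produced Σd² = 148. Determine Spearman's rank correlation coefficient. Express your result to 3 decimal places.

ρ = 1 − 6Σd² / [n(n²−1)] = 1 − 6×148 / (9×80)
  = 1 − 888/720 = 1 − 1.2333 ≈ -0.233

-0.233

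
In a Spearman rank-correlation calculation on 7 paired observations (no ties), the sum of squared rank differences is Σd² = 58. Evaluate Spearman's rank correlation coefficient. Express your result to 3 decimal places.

ρ = 1 − 6Σd² / [n(n²−1)] = 1 − 6×58 / (7×48)
  = 1 − 348/336 = 1 − 1.0357 ≈ -0.036

-0.036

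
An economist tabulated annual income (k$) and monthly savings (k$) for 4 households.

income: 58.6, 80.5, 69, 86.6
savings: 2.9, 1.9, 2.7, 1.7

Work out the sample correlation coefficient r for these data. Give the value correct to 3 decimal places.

n = 4, Σx = 294.7, Σy = 9.2, Σx² = 22174.77, Σy² = 22.2, Σxy = 656.41
nΣxy − ΣxΣy = 2625.64 − 2711.24 = -85.6
nΣx² − (Σx)² = 88699.08 − 86848.09 = 1850.99; nΣy² − (Σy)² = 88.8 − 84.64 = 4.16
r = -85.6 / √(1850.99 × 4.16) = -85.6 / 87.7503 ≈ -0.975

-0.975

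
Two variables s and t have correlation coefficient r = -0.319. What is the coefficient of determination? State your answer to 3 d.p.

0.102

r² = (-0.319)² = 0.102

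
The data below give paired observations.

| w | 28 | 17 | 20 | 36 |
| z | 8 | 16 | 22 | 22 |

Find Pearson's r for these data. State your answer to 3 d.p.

n = 4, Σw = 101, Σz = 68, Σw² = 2769, Σz² = 1288, Σwz = 1728
nΣwz − ΣwΣz = 6912 − 6868 = 44
nΣw² − (Σw)² = 11076 − 10201 = 875; nΣz² − (Σz)² = 5152 − 4624 = 528
r = 44 / √(875 × 528) = 44 / 679.7058 ≈ 0.065

0.065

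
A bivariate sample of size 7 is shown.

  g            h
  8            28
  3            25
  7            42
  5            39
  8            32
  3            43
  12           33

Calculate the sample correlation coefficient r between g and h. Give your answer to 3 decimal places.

n = 7, Σg = 46, Σh = 242, Σg² = 364, Σh² = 8656, Σgh = 1569
nΣgh − ΣgΣh = 10983 − 11132 = -149
nΣg² − (Σg)² = 2548 − 2116 = 432; nΣh² − (Σh)² = 60592 − 58564 = 2028
r = -149 / √(432 × 2028) = -149 / 936.0000 ≈ -0.159

-0.159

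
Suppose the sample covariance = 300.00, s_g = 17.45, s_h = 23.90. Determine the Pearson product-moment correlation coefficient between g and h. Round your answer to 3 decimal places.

r = Cov(g,h) / (s_g · s_h) = 300.00 / (17.45 × 23.90)
  = 300.00 / 417.0550 ≈ 0.719

0.719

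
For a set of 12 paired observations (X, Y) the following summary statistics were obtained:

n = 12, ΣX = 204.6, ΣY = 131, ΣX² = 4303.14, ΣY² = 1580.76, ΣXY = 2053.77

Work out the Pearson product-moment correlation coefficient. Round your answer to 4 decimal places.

-0.5131

r = (nΣXY − ΣXΣY) / √[(nΣX² − (ΣX)²)(nΣY² − (ΣY)²)]
Numerator: 12×2053.77 − 204.6×131 = -2157.36
Denominator: √[(51637.68 − 41861.16)(18969.12 − 17161)] = √[9776.52 × 1808.12] = 4204.4169
r = -2157.36 / 4204.4169 ≈ -0.5131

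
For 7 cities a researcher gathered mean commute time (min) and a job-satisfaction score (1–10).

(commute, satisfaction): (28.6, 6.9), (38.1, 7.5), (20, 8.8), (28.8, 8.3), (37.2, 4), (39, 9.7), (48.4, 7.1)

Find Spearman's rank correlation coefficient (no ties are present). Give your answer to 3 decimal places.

Rank commute: 2, 5, 1, 3, 4, 6, 7
Rank satisfaction: 2, 4, 6, 5, 1, 7, 3
d = rank(commute) − rank(satisfaction): 0, 1, -5, -2, 3, -1, 4; Σd² = 56
ρ = 1 − 6Σd² / [n(n²−1)] = 1 − 6×56 / (7×48) = 1 − 336/336 ≈ 0.000

0.000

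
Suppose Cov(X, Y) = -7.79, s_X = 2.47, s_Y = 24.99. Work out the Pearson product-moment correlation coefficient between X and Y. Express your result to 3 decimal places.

r = Cov(X,Y) / (s_X · s_Y) = -7.79 / (2.47 × 24.99)
  = -7.79 / 61.7253 ≈ -0.126

-0.126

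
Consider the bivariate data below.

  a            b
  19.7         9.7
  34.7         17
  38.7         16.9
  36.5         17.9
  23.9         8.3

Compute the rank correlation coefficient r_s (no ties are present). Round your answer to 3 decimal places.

Rank a: 1, 3, 5, 4, 2
Rank b: 2, 4, 3, 5, 1
d = rank(a) − rank(b): -1, -1, 2, -1, 1; Σd² = 8
ρ = 1 − 6Σd² / [n(n²−1)] = 1 − 6×8 / (5×24) = 1 − 48/120 ≈ 0.600

0.600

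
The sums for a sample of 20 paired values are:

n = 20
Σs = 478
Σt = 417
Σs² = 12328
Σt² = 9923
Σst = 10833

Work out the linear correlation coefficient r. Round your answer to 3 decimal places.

0.823

r = (nΣst − ΣsΣt) / √[(nΣs² − (Σs)²)(nΣt² − (Σt)²)]
Numerator: 20×10833 − 478×417 = 17334
Denominator: √[(246560 − 228484)(198460 − 173889)] = √[18076 × 24571] = 21074.7573
r = 17334 / 21074.7573 ≈ 0.823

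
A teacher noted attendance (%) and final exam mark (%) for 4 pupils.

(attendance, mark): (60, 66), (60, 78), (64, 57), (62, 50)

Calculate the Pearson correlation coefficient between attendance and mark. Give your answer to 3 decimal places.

n = 4, Σx = 246, Σy = 251, Σx² = 15140, Σy² = 16189, Σxy = 15388
nΣxy − ΣxΣy = 61552 − 61746 = -194
nΣx² − (Σx)² = 60560 − 60516 = 44; nΣy² − (Σy)² = 64756 − 63001 = 1755
r = -194 / √(44 × 1755) = -194 / 277.8849 ≈ -0.698

-0.698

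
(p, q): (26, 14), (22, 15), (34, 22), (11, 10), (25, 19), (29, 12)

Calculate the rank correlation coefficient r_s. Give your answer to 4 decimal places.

0.4857

Rank p: 4, 2, 6, 1, 3, 5
Rank q: 3, 4, 6, 1, 5, 2
d = rank(p) − rank(q): 1, -2, 0, 0, -2, 3; Σd² = 18
ρ = 1 − 6Σd² / [n(n²−1)] = 1 − 6×18 / (6×35) = 1 − 108/210 ≈ 0.4857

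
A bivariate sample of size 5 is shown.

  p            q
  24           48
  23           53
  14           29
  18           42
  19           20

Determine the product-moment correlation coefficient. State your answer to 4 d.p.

0.6796

n = 5, Σp = 98, Σq = 192, Σp² = 1986, Σq² = 8118, Σpq = 3913
nΣpq − ΣpΣq = 19565 − 18816 = 749
nΣp² − (Σp)² = 9930 − 9604 = 326; nΣq² − (Σq)² = 40590 − 36864 = 3726
r = 749 / √(326 × 3726) = 749 / 1102.1234 ≈ 0.6796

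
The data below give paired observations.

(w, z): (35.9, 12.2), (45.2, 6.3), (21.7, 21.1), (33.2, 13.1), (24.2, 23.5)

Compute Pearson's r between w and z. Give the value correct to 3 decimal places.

n = 5, Σw = 160.2, Σz = 76.2, Σw² = 5490.62, Σz² = 1357.6, Σwz = 2184.23
nΣwz − ΣwΣz = 10921.15 − 12207.24 = -1286.09
nΣw² − (Σw)² = 27453.1 − 25664.04 = 1789.06; nΣz² − (Σz)² = 6788 − 5806.44 = 981.56
r = -1286.09 / √(1789.06 × 981.56) = -1286.09 / 1325.1678 ≈ -0.971

-0.971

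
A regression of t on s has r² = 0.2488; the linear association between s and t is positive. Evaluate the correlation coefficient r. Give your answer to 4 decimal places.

0.4988

|r| = √0.2488 = 0.4988
The association is positive, so r = 0.4988.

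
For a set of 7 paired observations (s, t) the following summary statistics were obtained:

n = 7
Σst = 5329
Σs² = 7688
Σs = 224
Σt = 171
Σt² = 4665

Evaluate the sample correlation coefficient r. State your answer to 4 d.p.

r = (nΣst − ΣsΣt) / √[(nΣs² − (Σs)²)(nΣt² − (Σt)²)]
Numerator: 7×5329 − 224×171 = -1001
Denominator: √[(53816 − 50176)(32655 − 29241)] = √[3640 × 3414] = 3525.1894
r = -1001 / 3525.1894 ≈ -0.2840

-0.2840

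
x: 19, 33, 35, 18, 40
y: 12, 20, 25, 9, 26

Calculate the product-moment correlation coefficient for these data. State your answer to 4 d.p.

0.9798

n = 5, Σx = 145, Σy = 92, Σx² = 4599, Σy² = 1926, Σxy = 2965
nΣxy − ΣxΣy = 14825 − 13340 = 1485
nΣx² − (Σx)² = 22995 − 21025 = 1970; nΣy² − (Σy)² = 9630 − 8464 = 1166
r = 1485 / √(1970 × 1166) = 1485 / 1515.5923 ≈ 0.9798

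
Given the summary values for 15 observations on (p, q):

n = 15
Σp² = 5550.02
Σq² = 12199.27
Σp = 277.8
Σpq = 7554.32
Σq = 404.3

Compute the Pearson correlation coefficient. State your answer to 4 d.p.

0.0918

r = (nΣpq − ΣpΣq) / √[(nΣp² − (Σp)²)(nΣq² − (Σq)²)]
Numerator: 15×7554.32 − 277.8×404.3 = 1000.26
Denominator: √[(83250.3 − 77172.84)(182989.05 − 163458.49)] = √[6077.46 × 19530.56] = 10894.7784
r = 1000.26 / 10894.7784 ≈ 0.0918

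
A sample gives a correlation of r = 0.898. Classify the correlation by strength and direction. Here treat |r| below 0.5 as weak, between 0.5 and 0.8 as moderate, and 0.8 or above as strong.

strong positive

r = 0.898 > 0 so the relationship is positive.
|r| = 0.898, which falls in the strong range.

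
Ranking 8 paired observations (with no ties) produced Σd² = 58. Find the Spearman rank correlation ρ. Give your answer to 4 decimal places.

0.3095

ρ = 1 − 6Σd² / [n(n²−1)] = 1 − 6×58 / (8×63)
  = 1 − 348/504 = 1 − 0.69048 ≈ 0.3095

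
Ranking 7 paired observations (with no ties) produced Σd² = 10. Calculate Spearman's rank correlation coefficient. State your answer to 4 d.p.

ρ = 1 − 6Σd² / [n(n²−1)] = 1 − 6×10 / (7×48)
  = 1 − 60/336 = 1 − 0.17857 ≈ 0.8214

0.8214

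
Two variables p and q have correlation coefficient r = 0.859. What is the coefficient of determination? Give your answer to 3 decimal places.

0.738

r² = (0.859)² = 0.738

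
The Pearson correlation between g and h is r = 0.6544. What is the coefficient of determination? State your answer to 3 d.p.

r² = (0.6544)² = 0.428

0.428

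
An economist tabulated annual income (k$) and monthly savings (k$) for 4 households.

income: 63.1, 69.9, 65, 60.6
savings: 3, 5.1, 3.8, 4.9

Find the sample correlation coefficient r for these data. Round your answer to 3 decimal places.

n = 4, Σx = 258.6, Σy = 16.8, Σx² = 16764.98, Σy² = 73.46, Σxy = 1089.73
nΣxy − ΣxΣy = 4358.92 − 4344.48 = 14.44
nΣx² − (Σx)² = 67059.92 − 66873.96 = 185.96; nΣy² − (Σy)² = 293.84 − 282.24 = 11.6
r = 14.44 / √(185.96 × 11.6) = 14.44 / 46.4450 ≈ 0.311

0.311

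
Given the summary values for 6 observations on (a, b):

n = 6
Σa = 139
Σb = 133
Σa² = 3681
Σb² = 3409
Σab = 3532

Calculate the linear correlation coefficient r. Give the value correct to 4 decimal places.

r = (nΣab − ΣaΣb) / √[(nΣa² − (Σa)²)(nΣb² − (Σb)²)]
Numerator: 6×3532 − 139×133 = 2705
Denominator: √[(22086 − 19321)(20454 − 17689)] = √[2765 × 2765] = 2765.0000
r = 2705 / 2765.0000 ≈ 0.9783

0.9783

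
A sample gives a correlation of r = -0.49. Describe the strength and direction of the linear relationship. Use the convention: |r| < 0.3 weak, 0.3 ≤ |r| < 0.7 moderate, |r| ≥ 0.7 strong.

moderate negative

r = -0.49 < 0 so the relationship is negative.
|r| = 0.49, which falls in the moderate range.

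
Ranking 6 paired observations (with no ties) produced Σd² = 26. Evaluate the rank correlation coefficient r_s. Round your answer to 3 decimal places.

0.257

ρ = 1 − 6Σd² / [n(n²−1)] = 1 − 6×26 / (6×35)
  = 1 − 156/210 = 1 − 0.7429 ≈ 0.257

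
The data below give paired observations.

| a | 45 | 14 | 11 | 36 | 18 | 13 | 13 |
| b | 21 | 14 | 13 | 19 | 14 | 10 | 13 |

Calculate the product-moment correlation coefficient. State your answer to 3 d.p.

0.946

n = 7, Σa = 150, Σb = 104, Σa² = 4300, Σb² = 1632, Σab = 2519
nΣab − ΣaΣb = 17633 − 15600 = 2033
nΣa² − (Σa)² = 30100 − 22500 = 7600; nΣb² − (Σb)² = 11424 − 10816 = 608
r = 2033 / √(7600 × 608) = 2033 / 2149.6046 ≈ 0.946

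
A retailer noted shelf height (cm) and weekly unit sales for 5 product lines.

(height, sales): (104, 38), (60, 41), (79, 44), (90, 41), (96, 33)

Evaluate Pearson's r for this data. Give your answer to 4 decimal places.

-0.5516

n = 5, Σx = 429, Σy = 197, Σx² = 37973, Σy² = 7831, Σxy = 16746
nΣxy − ΣxΣy = 83730 − 84513 = -783
nΣx² − (Σx)² = 189865 − 184041 = 5824; nΣy² − (Σy)² = 39155 − 38809 = 346
r = -783 / √(5824 × 346) = -783 / 1419.5436 ≈ -0.5516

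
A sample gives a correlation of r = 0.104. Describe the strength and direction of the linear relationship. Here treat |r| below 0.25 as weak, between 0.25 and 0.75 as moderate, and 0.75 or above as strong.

weak positive

r = 0.104 > 0 so the relationship is positive.
|r| = 0.104, which falls in the weak range.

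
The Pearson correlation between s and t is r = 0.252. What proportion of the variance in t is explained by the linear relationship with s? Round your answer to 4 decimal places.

0.0635

r² = (0.252)² = 0.0635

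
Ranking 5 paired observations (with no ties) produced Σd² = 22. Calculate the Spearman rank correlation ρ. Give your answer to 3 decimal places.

-0.100

ρ = 1 − 6Σd² / [n(n²−1)] = 1 − 6×22 / (5×24)
  = 1 − 132/120 = 1 − 1.1000 ≈ -0.100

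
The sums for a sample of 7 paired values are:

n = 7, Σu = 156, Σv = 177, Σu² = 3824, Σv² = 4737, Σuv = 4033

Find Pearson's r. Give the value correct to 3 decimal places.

0.293

r = (nΣuv − ΣuΣv) / √[(nΣu² − (Σu)²)(nΣv² − (Σv)²)]
Numerator: 7×4033 − 156×177 = 619
Denominator: √[(26768 − 24336)(33159 − 31329)] = √[2432 × 1830] = 2109.6350
r = 619 / 2109.6350 ≈ 0.293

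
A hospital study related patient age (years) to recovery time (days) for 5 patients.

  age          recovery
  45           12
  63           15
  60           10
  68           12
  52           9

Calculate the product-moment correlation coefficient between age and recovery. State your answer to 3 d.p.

0.336

n = 5, Σx = 288, Σy = 58, Σx² = 16922, Σy² = 694, Σxy = 3369
nΣxy − ΣxΣy = 16845 − 16704 = 141
nΣx² − (Σx)² = 84610 − 82944 = 1666; nΣy² − (Σy)² = 3470 − 3364 = 106
r = 141 / √(1666 × 106) = 141 / 420.2333 ≈ 0.336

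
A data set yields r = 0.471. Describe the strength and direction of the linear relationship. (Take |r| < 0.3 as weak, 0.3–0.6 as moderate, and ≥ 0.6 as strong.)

moderate positive

r = 0.471 > 0 so the relationship is positive.
|r| = 0.471, which falls in the moderate range.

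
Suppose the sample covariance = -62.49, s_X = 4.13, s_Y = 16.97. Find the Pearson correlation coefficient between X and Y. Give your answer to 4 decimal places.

-0.8916

r = Cov(X,Y) / (s_X · s_Y) = -62.49 / (4.13 × 16.97)
  = -62.49 / 70.0861 ≈ -0.8916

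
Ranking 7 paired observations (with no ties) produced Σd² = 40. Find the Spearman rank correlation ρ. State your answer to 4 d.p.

ρ = 1 − 6Σd² / [n(n²−1)] = 1 − 6×40 / (7×48)
  = 1 − 240/336 = 1 − 0.71429 ≈ 0.2857

0.2857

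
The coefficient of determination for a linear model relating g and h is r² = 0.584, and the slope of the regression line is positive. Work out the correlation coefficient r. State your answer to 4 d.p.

|r| = √0.584 = 0.7642
The association is positive, so r = 0.7642.

0.7642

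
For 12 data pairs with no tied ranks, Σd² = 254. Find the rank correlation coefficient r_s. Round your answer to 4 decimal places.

ρ = 1 − 6Σd² / [n(n²−1)] = 1 − 6×254 / (12×143)
  = 1 − 1524/1716 = 1 − 0.88811 ≈ 0.1119

0.1119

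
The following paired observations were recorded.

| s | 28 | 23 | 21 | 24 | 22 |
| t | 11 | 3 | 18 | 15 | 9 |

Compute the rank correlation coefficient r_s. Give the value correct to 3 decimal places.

-0.200

Rank s: 5, 3, 1, 4, 2
Rank t: 3, 1, 5, 4, 2
d = rank(s) − rank(t): 2, 2, -4, 0, 0; Σd² = 24
ρ = 1 − 6Σd² / [n(n²−1)] = 1 − 6×24 / (5×24) = 1 − 144/120 ≈ -0.200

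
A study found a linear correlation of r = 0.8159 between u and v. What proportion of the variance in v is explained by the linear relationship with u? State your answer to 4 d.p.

r² = (0.8159)² = 0.6657

0.6657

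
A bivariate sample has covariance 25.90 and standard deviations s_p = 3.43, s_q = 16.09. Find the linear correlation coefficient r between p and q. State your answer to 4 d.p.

0.4693

r = Cov(p,q) / (s_p · s_q) = 25.90 / (3.43 × 16.09)
  = 25.90 / 55.1887 ≈ 0.4693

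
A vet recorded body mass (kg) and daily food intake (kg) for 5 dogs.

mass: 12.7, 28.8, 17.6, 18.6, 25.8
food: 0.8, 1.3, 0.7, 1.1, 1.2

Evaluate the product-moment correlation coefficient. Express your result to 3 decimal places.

0.856

n = 5, Σx = 103.5, Σy = 5.1, Σx² = 2312.09, Σy² = 5.47, Σxy = 111.34
nΣxy − ΣxΣy = 556.7 − 527.85 = 28.85
nΣx² − (Σx)² = 11560.45 − 10712.25 = 848.2; nΣy² − (Σy)² = 27.35 − 26.01 = 1.34
r = 28.85 / √(848.2 × 1.34) = 28.85 / 33.7133 ≈ 0.856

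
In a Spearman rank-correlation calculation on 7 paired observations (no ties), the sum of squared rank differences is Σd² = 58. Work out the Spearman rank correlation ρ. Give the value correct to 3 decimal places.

ρ = 1 − 6Σd² / [n(n²−1)] = 1 − 6×58 / (7×48)
  = 1 − 348/336 = 1 − 1.0357 ≈ -0.036

-0.036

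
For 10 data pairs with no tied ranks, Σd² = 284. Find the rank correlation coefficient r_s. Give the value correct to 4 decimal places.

-0.7212

ρ = 1 − 6Σd² / [n(n²−1)] = 1 − 6×284 / (10×99)
  = 1 − 1704/990 = 1 − 1.72121 ≈ -0.7212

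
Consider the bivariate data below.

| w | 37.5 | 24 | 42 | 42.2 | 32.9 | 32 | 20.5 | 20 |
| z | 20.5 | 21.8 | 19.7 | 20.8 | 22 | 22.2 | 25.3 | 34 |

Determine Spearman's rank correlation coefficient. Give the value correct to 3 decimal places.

-0.857

Rank w: 6, 3, 7, 8, 5, 4, 2, 1
Rank z: 2, 4, 1, 3, 5, 6, 7, 8
d = rank(w) − rank(z): 4, -1, 6, 5, 0, -2, -5, -7; Σd² = 156
ρ = 1 − 6Σd² / [n(n²−1)] = 1 − 6×156 / (8×63) = 1 − 936/504 ≈ -0.857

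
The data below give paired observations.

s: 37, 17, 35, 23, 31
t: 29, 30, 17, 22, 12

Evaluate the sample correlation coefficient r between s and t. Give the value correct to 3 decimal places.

-0.347

n = 5, Σs = 143, Σt = 110, Σs² = 4373, Σt² = 2658, Σst = 3056
nΣst − ΣsΣt = 15280 − 15730 = -450
nΣs² − (Σs)² = 21865 − 20449 = 1416; nΣt² − (Σt)² = 13290 − 12100 = 1190
r = -450 / √(1416 × 1190) = -450 / 1298.0909 ≈ -0.347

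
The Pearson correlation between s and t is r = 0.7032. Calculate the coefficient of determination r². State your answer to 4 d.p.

r² = (0.7032)² = 0.4945

0.4945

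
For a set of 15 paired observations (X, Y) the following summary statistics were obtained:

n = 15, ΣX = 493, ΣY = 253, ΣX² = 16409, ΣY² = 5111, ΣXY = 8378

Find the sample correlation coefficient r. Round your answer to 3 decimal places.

0.151

r = (nΣXY − ΣXΣY) / √[(nΣX² − (ΣX)²)(nΣY² − (ΣY)²)]
Numerator: 15×8378 − 493×253 = 941
Denominator: √[(246135 − 243049)(76665 − 64009)] = √[3086 × 12656] = 6249.5133
r = 941 / 6249.5133 ≈ 0.151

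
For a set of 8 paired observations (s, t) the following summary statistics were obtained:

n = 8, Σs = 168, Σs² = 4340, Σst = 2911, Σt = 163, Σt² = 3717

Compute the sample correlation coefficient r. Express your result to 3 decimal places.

r = (nΣst − ΣsΣt) / √[(nΣs² − (Σs)²)(nΣt² − (Σt)²)]
Numerator: 8×2911 − 168×163 = -4096
Denominator: √[(34720 − 28224)(29736 − 26569)] = √[6496 × 3167] = 4535.7284
r = -4096 / 4535.7284 ≈ -0.903

-0.903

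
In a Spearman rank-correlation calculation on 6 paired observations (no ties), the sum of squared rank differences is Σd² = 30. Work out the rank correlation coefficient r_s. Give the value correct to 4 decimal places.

ρ = 1 − 6Σd² / [n(n²−1)] = 1 − 6×30 / (6×35)
  = 1 − 180/210 = 1 − 0.85714 ≈ 0.1429

0.1429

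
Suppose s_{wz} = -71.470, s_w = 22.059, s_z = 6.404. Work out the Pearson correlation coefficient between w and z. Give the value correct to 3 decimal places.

r = Cov(w,z) / (s_w · s_z) = -71.470 / (22.059 × 6.404)
  = -71.470 / 141.2658 ≈ -0.506

-0.506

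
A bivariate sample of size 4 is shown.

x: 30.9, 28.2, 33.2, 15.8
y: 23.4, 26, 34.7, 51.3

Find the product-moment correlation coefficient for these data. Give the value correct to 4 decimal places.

-0.8199

n = 4, Σx = 108.1, Σy = 135.4, Σx² = 3101.93, Σy² = 5059.34, Σxy = 3418.84
nΣxy − ΣxΣy = 13675.36 − 14636.74 = -961.38
nΣx² − (Σx)² = 12407.72 − 11685.61 = 722.11; nΣy² − (Σy)² = 20237.36 − 18333.16 = 1904.2
r = -961.38 / √(722.11 × 1904.2) = -961.38 / 1172.6218 ≈ -0.8199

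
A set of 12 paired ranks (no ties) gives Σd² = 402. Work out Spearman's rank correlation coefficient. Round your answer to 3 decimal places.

ρ = 1 − 6Σd² / [n(n²−1)] = 1 − 6×402 / (12×143)
  = 1 − 2412/1716 = 1 − 1.4056 ≈ -0.406

-0.406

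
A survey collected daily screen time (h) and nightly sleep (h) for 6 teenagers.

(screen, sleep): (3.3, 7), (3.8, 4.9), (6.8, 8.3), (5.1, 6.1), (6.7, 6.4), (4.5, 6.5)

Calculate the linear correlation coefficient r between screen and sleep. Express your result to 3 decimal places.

0.502

n = 6, Σx = 30.2, Σy = 39.2, Σx² = 162.72, Σy² = 262.32, Σxy = 201.4
nΣxy − ΣxΣy = 1208.4 − 1183.84 = 24.56
nΣx² − (Σx)² = 976.32 − 912.04 = 64.28; nΣy² − (Σy)² = 1573.92 − 1536.64 = 37.28
r = 24.56 / √(64.28 × 37.28) = 24.56 / 48.9526 ≈ 0.502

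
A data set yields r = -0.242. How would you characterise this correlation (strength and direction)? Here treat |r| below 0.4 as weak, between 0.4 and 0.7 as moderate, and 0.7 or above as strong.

weak negative

r = -0.242 < 0 so the relationship is negative.
|r| = 0.242, which falls in the weak range.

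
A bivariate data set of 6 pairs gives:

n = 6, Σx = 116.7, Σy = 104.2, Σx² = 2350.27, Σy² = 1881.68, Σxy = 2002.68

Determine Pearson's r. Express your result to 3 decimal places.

r = (nΣxy − ΣxΣy) / √[(nΣx² − (Σx)²)(nΣy² − (Σy)²)]
Numerator: 6×2002.68 − 116.7×104.2 = -144.06
Denominator: √[(14101.62 − 13618.89)(11290.08 − 10857.64)] = √[482.73 × 432.44] = 456.8936
r = -144.06 / 456.8936 ≈ -0.315

-0.315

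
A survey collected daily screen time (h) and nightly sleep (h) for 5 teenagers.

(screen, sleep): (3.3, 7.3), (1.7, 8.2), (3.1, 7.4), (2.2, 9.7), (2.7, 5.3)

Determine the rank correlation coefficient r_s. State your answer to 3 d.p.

-0.600

Rank screen: 5, 1, 4, 2, 3
Rank sleep: 2, 4, 3, 5, 1
d = rank(screen) − rank(sleep): 3, -3, 1, -3, 2; Σd² = 32
ρ = 1 − 6Σd² / [n(n²−1)] = 1 − 6×32 / (5×24) = 1 − 192/120 ≈ -0.600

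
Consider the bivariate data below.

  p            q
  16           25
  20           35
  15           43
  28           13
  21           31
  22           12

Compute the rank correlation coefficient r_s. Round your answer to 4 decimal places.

Rank p: 2, 3, 1, 6, 4, 5
Rank q: 3, 5, 6, 2, 4, 1
d = rank(p) − rank(q): -1, -2, -5, 4, 0, 4; Σd² = 62
ρ = 1 − 6Σd² / [n(n²−1)] = 1 − 6×62 / (6×35) = 1 − 372/210 ≈ -0.7714

-0.7714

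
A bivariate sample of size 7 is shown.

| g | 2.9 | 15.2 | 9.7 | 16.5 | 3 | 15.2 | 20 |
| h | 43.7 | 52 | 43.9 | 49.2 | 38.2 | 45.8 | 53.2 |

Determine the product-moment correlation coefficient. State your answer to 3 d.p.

n = 7, Σg = 82.5, Σh = 326, Σg² = 1245.83, Σh² = 15348.66, Σgh = 4029.52
nΣgh − ΣgΣh = 28206.64 − 26895 = 1311.64
nΣg² − (Σg)² = 8720.81 − 6806.25 = 1914.56; nΣh² − (Σh)² = 107440.62 − 106276 = 1164.62
r = 1311.64 / √(1914.56 × 1164.62) = 1311.64 / 1493.2297 ≈ 0.878

0.878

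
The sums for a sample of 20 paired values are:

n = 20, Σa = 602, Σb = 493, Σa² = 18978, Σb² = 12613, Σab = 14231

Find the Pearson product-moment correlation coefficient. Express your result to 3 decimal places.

r = (nΣab − ΣaΣb) / √[(nΣa² − (Σa)²)(nΣb² − (Σb)²)]
Numerator: 20×14231 − 602×493 = -12166
Denominator: √[(379560 − 362404)(252260 − 243049)] = √[17156 × 9211] = 12570.7564
r = -12166 / 12570.7564 ≈ -0.968

-0.968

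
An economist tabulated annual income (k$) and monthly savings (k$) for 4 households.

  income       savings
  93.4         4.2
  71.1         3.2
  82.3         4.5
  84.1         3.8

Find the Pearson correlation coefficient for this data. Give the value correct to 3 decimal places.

0.710

n = 4, Σx = 330.9, Σy = 15.7, Σx² = 27624.87, Σy² = 62.57, Σxy = 1309.73
nΣxy − ΣxΣy = 5238.92 − 5195.13 = 43.79
nΣx² − (Σx)² = 110499.48 − 109494.81 = 1004.67; nΣy² − (Σy)² = 250.28 − 246.49 = 3.79
r = 43.79 / √(1004.67 × 3.79) = 43.79 / 61.7066 ≈ 0.710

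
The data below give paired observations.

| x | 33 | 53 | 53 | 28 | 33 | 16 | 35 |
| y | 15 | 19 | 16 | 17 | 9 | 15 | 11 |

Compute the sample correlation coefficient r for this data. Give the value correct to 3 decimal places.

n = 7, Σx = 251, Σy = 102, Σx² = 10061, Σy² = 1558, Σxy = 3748
nΣxy − ΣxΣy = 26236 − 25602 = 634
nΣx² − (Σx)² = 70427 − 63001 = 7426; nΣy² − (Σy)² = 10906 − 10404 = 502
r = 634 / √(7426 × 502) = 634 / 1930.7646 ≈ 0.328

0.328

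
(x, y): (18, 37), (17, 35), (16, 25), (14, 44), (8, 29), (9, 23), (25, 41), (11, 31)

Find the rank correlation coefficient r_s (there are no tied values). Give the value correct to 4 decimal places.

0.5952

Rank x: 7, 6, 5, 4, 1, 2, 8, 3
Rank y: 6, 5, 2, 8, 3, 1, 7, 4
d = rank(x) − rank(y): 1, 1, 3, -4, -2, 1, 1, -1; Σd² = 34
ρ = 1 − 6Σd² / [n(n²−1)] = 1 − 6×34 / (8×63) = 1 − 204/504 ≈ 0.5952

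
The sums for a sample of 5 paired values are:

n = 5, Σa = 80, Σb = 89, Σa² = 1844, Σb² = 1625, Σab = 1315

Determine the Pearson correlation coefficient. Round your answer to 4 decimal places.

r = (nΣab − ΣaΣb) / √[(nΣa² − (Σa)²)(nΣb² − (Σb)²)]
Numerator: 5×1315 − 80×89 = -545
Denominator: √[(9220 − 6400)(8125 − 7921)] = √[2820 × 204] = 758.4721
r = -545 / 758.4721 ≈ -0.7185

-0.7185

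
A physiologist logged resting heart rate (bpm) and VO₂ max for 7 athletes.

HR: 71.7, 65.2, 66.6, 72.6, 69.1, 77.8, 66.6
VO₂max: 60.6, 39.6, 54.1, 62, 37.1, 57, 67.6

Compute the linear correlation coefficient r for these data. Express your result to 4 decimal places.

0.3050

n = 7, Σx = 489.6, Σy = 378, Σx² = 34361.46, Σy² = 21206.5, Σxy = 26531.57
nΣxy − ΣxΣy = 185720.99 − 185068.8 = 652.19
nΣx² − (Σx)² = 240530.22 − 239708.16 = 822.06; nΣy² − (Σy)² = 148445.5 − 142884 = 5561.5
r = 652.19 / √(822.06 × 5561.5) = 652.19 / 2138.1971 ≈ 0.3050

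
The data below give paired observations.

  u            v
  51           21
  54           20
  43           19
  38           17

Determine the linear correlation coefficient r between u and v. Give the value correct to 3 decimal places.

0.893

n = 4, Σu = 186, Σv = 77, Σu² = 8810, Σv² = 1491, Σuv = 3614
nΣuv − ΣuΣv = 14456 − 14322 = 134
nΣu² − (Σu)² = 35240 − 34596 = 644; nΣv² − (Σv)² = 5964 − 5929 = 35
r = 134 / √(644 × 35) = 134 / 150.1333 ≈ 0.893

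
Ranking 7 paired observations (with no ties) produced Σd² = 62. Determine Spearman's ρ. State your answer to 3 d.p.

-0.107

ρ = 1 − 6Σd² / [n(n²−1)] = 1 − 6×62 / (7×48)
  = 1 − 372/336 = 1 − 1.1071 ≈ -0.107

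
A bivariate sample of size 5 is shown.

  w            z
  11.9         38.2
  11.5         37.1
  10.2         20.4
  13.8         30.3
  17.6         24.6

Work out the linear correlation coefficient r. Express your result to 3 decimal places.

n = 5, Σw = 65, Σz = 150.6, Σw² = 878.1, Σz² = 4775.06, Σwz = 1940.41
nΣwz − ΣwΣz = 9702.05 − 9789 = -86.95
nΣw² − (Σw)² = 4390.5 − 4225 = 165.5; nΣz² − (Σz)² = 23875.3 − 22680.36 = 1194.94
r = -86.95 / √(165.5 × 1194.94) = -86.95 / 444.7050 ≈ -0.196

-0.196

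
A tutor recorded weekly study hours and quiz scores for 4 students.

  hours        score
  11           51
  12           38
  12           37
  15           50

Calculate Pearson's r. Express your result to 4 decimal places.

n = 4, Σx = 50, Σy = 176, Σx² = 634, Σy² = 7914, Σxy = 2211
nΣxy − ΣxΣy = 8844 − 8800 = 44
nΣx² − (Σx)² = 2536 − 2500 = 36; nΣy² − (Σy)² = 31656 − 30976 = 680
r = 44 / √(36 × 680) = 44 / 156.4609 ≈ 0.2812

0.2812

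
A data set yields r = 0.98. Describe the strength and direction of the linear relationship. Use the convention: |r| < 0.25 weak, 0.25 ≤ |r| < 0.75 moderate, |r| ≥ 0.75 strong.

r = 0.98 > 0 so the relationship is positive.
|r| = 0.98, which falls in the strong range.

strong positive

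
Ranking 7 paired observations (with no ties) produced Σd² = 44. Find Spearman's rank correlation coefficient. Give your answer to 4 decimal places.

ρ = 1 − 6Σd² / [n(n²−1)] = 1 − 6×44 / (7×48)
  = 1 − 264/336 = 1 − 0.78571 ≈ 0.2143

0.2143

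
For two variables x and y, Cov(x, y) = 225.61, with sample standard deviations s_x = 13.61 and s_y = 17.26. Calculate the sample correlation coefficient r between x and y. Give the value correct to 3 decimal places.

r = Cov(x,y) / (s_x · s_y) = 225.61 / (13.61 × 17.26)
  = 225.61 / 234.9086 ≈ 0.960

0.960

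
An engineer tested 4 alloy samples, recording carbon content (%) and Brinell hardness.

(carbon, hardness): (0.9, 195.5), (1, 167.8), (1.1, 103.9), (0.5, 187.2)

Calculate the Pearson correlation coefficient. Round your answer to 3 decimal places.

n = 4, Σx = 3.5, Σy = 654.4, Σx² = 3.27, Σy² = 112216.14, Σxy = 551.64
nΣxy − ΣxΣy = 2206.56 − 2290.4 = -83.84
nΣx² − (Σx)² = 13.08 − 12.25 = 0.83; nΣy² − (Σy)² = 448864.56 − 428239.36 = 20625.2
r = -83.84 / √(0.83 × 20625.2) = -83.84 / 130.8393 ≈ -0.641

-0.641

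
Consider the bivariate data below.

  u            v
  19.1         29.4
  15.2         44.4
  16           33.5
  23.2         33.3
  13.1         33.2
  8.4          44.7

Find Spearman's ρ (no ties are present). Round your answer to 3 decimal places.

-0.543

Rank u: 5, 3, 4, 6, 2, 1
Rank v: 1, 5, 4, 3, 2, 6
d = rank(u) − rank(v): 4, -2, 0, 3, 0, -5; Σd² = 54
ρ = 1 − 6Σd² / [n(n²−1)] = 1 − 6×54 / (6×35) = 1 − 324/210 ≈ -0.543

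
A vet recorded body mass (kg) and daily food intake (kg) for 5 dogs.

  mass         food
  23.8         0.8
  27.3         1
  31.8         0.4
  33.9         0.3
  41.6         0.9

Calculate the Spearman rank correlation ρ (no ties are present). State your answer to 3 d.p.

Rank mass: 1, 2, 3, 4, 5
Rank food: 3, 5, 2, 1, 4
d = rank(mass) − rank(food): -2, -3, 1, 3, 1; Σd² = 24
ρ = 1 − 6Σd² / [n(n²−1)] = 1 − 6×24 / (5×24) = 1 − 144/120 ≈ -0.200

-0.200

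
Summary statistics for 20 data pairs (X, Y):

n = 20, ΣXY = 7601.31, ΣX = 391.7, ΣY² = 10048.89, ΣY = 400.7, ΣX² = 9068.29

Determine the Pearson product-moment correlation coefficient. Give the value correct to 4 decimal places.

r = (nΣXY − ΣXΣY) / √[(nΣX² − (ΣX)²)(nΣY² − (ΣY)²)]
Numerator: 20×7601.31 − 391.7×400.7 = -4927.99
Denominator: √[(181365.8 − 153428.89)(200977.8 − 160560.49)] = √[27936.91 × 40417.31] = 33602.6004
r = -4927.99 / 33602.6004 ≈ -0.1467

-0.1467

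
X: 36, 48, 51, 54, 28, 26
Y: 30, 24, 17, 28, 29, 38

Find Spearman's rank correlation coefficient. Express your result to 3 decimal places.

-0.771

Rank X: 3, 4, 5, 6, 2, 1
Rank Y: 5, 2, 1, 3, 4, 6
d = rank(X) − rank(Y): -2, 2, 4, 3, -2, -5; Σd² = 62
ρ = 1 − 6Σd² / [n(n²−1)] = 1 − 6×62 / (6×35) = 1 − 372/210 ≈ -0.771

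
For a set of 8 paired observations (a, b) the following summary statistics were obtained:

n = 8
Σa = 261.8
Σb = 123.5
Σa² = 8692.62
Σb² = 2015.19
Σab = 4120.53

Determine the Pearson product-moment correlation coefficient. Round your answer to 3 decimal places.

r = (nΣab − ΣaΣb) / √[(nΣa² − (Σa)²)(nΣb² − (Σb)²)]
Numerator: 8×4120.53 − 261.8×123.5 = 631.94
Denominator: √[(69540.96 − 68539.24)(16121.52 − 15252.25)] = √[1001.72 × 869.27] = 933.1480
r = 631.94 / 933.1480 ≈ 0.677

0.677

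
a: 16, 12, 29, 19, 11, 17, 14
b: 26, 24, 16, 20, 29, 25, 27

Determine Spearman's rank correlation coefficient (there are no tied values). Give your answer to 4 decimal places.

Rank a: 4, 2, 7, 6, 1, 5, 3
Rank b: 5, 3, 1, 2, 7, 4, 6
d = rank(a) − rank(b): -1, -1, 6, 4, -6, 1, -3; Σd² = 100
ρ = 1 − 6Σd² / [n(n²−1)] = 1 − 6×100 / (7×48) = 1 − 600/336 ≈ -0.7857

-0.7857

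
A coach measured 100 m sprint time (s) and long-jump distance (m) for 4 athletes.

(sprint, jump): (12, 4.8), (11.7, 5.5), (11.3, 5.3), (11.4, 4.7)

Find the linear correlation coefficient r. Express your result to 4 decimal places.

n = 4, Σx = 46.4, Σy = 20.3, Σx² = 538.54, Σy² = 103.47, Σxy = 235.42
nΣxy − ΣxΣy = 941.68 − 941.92 = -0.24
nΣx² − (Σx)² = 2154.16 − 2152.96 = 1.2; nΣy² − (Σy)² = 413.88 − 412.09 = 1.79
r = -0.24 / √(1.2 × 1.79) = -0.24 / 1.4656 ≈ -0.1638

-0.1638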